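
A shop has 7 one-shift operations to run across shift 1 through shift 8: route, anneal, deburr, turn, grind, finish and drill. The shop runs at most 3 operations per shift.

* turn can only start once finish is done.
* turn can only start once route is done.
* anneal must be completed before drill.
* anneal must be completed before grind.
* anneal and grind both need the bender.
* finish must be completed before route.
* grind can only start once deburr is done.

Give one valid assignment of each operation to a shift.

deburr=shift 1, anneal=shift 1, route=shift 2, drill=shift 2, turn=shift 3, finish=shift 1, grind=shift 2

Checking: finish(shift 1) before route(shift 2); anneal(shift 1) before drill(shift 2); route(shift 2) before turn(shift 3); anneal(shift 1) before grind(shift 2); finish(shift 1) before turn(shift 3); deburr(shift 1) before grind(shift 2); anneal(shift 1) != grind(shift 2); max 3 per shift (cap 3).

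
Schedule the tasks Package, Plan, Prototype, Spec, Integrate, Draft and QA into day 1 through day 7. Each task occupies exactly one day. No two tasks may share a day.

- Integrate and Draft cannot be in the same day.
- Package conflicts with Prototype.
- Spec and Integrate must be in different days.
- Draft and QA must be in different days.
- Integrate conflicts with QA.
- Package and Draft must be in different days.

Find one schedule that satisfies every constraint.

Integrate -> day 5; Draft -> day 6; Spec -> day 4; Prototype -> day 3; QA -> day 7; Package -> day 1; Plan -> day 2

Checking: Package(day 1) != Prototype(day 3); Draft(day 6) != QA(day 7); Integrate(day 5) != Draft(day 6); Spec(day 4) != Integrate(day 5); Package(day 1) != Draft(day 6); Integrate(day 5) != QA(day 7); max 1 per day (cap 1).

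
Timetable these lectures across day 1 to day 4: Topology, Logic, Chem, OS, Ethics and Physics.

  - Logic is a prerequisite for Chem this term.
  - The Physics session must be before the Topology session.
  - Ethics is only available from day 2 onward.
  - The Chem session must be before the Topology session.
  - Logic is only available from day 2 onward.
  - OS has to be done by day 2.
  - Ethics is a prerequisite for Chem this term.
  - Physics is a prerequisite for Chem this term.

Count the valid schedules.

Enumerating: OS=day 1; Logic=day 2; Physics=day 1; Topology=day 4; Ethics=day 2; Chem=day 3 | Logic in day 2, Ethics in day 2, Physics in day 2, OS in day 1, Topology in day 4, Chem in day 3 | Logic -> day 2, Chem -> day 3, Topology -> day 4, OS -> day 2, Ethics -> day 2, Physics -> day 1 | Physics in day 2; OS in day 2; Ethics in day 2; Topology in day 4; Logic in day 2; Chem in day 3.

4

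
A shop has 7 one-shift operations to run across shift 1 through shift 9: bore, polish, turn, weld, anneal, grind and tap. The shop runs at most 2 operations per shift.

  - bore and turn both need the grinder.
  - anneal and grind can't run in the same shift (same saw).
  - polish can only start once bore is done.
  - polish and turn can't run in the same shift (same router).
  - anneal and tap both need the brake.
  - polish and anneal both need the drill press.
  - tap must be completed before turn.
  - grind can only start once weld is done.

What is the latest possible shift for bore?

Downstream work caps bore at shift 8.
bore at shift 8 is achievable: anneal=shift 3; bore=shift 8; turn=shift 2; tap=shift 1; weld=shift 1; grind=shift 2; polish=shift 9.

shift 8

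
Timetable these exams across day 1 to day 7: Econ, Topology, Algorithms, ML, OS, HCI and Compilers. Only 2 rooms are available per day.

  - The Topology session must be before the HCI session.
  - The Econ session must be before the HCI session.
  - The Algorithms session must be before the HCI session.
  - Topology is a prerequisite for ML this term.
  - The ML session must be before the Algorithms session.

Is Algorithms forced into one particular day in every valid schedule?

No

Algorithms can be day 3 (e.g. Compilers in day 3, OS in day 2, Topology in day 1, Algorithms in day 3, Econ in day 1, HCI in day 4, ML in day 2) or day 4 (e.g. Topology in day 1; HCI in day 5; Compilers in day 3; ML in day 2; OS in day 2; Econ in day 1; Algorithms in day 4).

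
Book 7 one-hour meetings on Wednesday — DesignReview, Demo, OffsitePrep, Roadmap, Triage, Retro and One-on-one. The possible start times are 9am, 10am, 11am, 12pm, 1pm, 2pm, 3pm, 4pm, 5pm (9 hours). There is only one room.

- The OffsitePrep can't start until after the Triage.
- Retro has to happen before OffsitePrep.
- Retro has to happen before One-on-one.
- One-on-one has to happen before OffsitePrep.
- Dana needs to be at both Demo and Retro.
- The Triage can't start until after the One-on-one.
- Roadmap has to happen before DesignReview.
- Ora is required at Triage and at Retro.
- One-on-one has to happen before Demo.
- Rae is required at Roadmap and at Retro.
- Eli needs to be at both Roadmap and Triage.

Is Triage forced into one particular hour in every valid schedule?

No

Triage can be 11am (e.g. Triage -> 11am; OffsitePrep -> 12pm; DesignReview -> 2pm; One-on-one -> 10am; Demo -> 3pm; Roadmap -> 1pm; Retro -> 9am) or 12pm (e.g. Retro -> 9am, One-on-one -> 10am, DesignReview -> 2pm, Demo -> 3pm, Roadmap -> 11am, Triage -> 12pm, OffsitePrep -> 1pm).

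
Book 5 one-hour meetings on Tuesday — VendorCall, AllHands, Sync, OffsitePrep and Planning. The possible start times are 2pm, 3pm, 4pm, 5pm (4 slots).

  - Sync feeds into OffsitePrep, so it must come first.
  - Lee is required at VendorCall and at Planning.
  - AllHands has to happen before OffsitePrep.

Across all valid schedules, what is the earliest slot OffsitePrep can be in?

Precedence pushes OffsitePrep to at least 3pm.
OffsitePrep at 3pm is achievable: AllHands=2pm, OffsitePrep=3pm, Planning=3pm, Sync=2pm, VendorCall=2pm.

3pm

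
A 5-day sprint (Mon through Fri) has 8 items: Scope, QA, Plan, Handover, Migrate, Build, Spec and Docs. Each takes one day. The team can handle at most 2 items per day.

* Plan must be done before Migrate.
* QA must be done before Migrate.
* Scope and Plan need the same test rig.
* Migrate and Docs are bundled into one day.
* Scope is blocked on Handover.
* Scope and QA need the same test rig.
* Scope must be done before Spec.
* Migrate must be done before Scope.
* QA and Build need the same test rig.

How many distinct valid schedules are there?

Splitting on QA: it can be Mon (11), Tue (8). Listing each branch's schedules as (Scope, Plan, Handover, Migrate, Build, Spec, Docs):
QA=Mon: (Thu,Mon,Tue,Wed,Tue,Fri,Wed) (Thu,Mon,Tue,Wed,Thu,Fri,Wed) (Thu,Mon,Tue,Wed,Fri,Fri,Wed) (Thu,Mon,Wed,Tue,Wed,Fri,Tue) (Thu,Mon,Wed,Tue,Thu,Fri,Tue) (Thu,Mon,Wed,Tue,Fri,Fri,Tue) (Thu,Tue,Mon,Wed,Tue,Fri,Wed) (Thu,Tue,Mon,Wed,Thu,Fri,Wed) (Thu,Tue,Mon,Wed,Fri,Fri,Wed) (Thu,Tue,Tue,Wed,Thu,Fri,Wed) (Thu,Tue,Tue,Wed,Fri,Fri,Wed) — 11.
QA=Tue: (Thu,Mon,Mon,Wed,Thu,Fri,Wed) (Thu,Mon,Mon,Wed,Fri,Fri,Wed) (Thu,Mon,Tue,Wed,Mon,Fri,Wed) (Thu,Mon,Tue,Wed,Thu,Fri,Wed) (Thu,Mon,Tue,Wed,Fri,Fri,Wed) (Thu,Tue,Mon,Wed,Mon,Fri,Wed) (Thu,Tue,Mon,Wed,Thu,Fri,Wed) (Thu,Tue,Mon,Wed,Fri,Fri,Wed) — 8.
Summing: 11 + 8 = 19.

19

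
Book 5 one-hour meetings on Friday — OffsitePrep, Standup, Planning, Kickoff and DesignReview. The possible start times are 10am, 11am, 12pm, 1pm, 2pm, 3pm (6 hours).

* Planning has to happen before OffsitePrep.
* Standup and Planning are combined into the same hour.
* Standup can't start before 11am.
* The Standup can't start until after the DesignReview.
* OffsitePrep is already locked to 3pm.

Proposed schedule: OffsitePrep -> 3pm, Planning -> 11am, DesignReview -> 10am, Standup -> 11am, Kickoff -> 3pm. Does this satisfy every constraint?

Standup can't start before 11am — holds.
Standup and Planning are combined into the same hour — holds.
OffsitePrep is already locked to 3pm — holds.
Planning has to happen before OffsitePrep — holds.
The Standup can't start until after the DesignReview — holds.

Valid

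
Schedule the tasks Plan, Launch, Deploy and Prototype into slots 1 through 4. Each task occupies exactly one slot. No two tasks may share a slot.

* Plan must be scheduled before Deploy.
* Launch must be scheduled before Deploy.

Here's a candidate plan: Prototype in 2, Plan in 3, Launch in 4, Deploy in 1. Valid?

Launch must be scheduled before Deploy — violated.
No two tasks may share a slot — holds.
Plan must be scheduled before Deploy — violated.

No — it violates: Launch must be scheduled before Deploy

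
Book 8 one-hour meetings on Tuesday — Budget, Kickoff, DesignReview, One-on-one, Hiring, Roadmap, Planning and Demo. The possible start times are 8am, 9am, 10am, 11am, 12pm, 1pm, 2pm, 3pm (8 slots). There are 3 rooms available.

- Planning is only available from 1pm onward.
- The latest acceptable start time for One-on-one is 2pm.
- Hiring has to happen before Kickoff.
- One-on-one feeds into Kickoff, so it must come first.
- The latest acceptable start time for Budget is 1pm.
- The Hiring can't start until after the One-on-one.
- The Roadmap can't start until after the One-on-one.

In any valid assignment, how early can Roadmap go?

9am

Precedence pushes Roadmap to at least 9am.
Roadmap at 9am is achievable: Budget=8am; Planning=1pm; Hiring=9am; Demo=9am; Kickoff=10am; One-on-one=8am; Roadmap=9am; DesignReview=8am.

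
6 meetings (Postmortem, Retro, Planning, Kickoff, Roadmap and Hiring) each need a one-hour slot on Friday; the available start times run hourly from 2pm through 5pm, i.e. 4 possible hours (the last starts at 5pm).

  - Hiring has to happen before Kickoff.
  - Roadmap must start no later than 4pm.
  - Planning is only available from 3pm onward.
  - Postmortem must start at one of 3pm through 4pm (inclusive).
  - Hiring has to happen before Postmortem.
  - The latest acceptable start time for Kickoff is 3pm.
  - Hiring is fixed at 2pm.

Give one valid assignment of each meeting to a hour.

Hiring -> 2pm; Postmortem -> 3pm; Planning -> 3pm; Roadmap -> 2pm; Retro -> 2pm; Kickoff -> 3pm

Checking: Hiring(2pm) before Postmortem(3pm); Hiring(2pm) before Kickoff(3pm); Planning=3pm in [3pm,5pm]; Kickoff=3pm in [2pm,3pm]; Postmortem=3pm in [3pm,4pm]; Roadmap=2pm in [2pm,4pm]; Hiring=2pm in [2pm,2pm].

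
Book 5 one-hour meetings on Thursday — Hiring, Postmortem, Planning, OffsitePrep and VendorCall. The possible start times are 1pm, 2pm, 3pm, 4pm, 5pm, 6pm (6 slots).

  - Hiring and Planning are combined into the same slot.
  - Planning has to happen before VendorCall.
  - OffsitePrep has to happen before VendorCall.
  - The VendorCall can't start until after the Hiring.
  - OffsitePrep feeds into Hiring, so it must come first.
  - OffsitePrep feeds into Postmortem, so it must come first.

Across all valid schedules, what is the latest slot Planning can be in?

Planning must be in the same slot as Hiring, which can't be before 2pm, so Planning is at least 2pm; downstream work caps Planning at 5pm.
Planning at 5pm is achievable: OffsitePrep=1pm, VendorCall=6pm, Hiring=5pm, Postmortem=2pm, Planning=5pm.

5pm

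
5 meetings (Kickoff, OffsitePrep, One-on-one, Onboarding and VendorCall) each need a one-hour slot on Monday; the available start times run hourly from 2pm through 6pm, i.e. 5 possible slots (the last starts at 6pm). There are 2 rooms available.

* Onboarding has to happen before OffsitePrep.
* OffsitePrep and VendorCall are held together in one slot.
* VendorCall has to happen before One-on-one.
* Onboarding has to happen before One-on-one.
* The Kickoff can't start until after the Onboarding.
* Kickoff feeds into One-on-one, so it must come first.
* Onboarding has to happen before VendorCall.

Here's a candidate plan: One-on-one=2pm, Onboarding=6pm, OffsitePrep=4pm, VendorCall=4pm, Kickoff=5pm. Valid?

No. Onboarding has to happen before One-on-one is not satisfied.

Kickoff feeds into One-on-one, so it must come first — violated.
The Kickoff can't start until after the Onboarding — violated.
Onboarding has to happen before VendorCall — violated.
There are 2 rooms available — holds.
Onboarding has to happen before One-on-one — violated.
OffsitePrep and VendorCall are held together in one slot — holds.
VendorCall has to happen before One-on-one — violated.
Onboarding has to happen before OffsitePrep — violated.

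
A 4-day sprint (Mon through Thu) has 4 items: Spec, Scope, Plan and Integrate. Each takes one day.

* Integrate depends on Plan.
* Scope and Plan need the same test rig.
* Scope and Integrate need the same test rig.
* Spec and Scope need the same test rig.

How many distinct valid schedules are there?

36

Splitting on Spec: it can be Mon (9), Tue (9), Wed (9), Thu (9). Listing each branch's schedules as (Scope, Plan, Integrate):
Spec=Mon: (Tue,Mon,Wed) (Tue,Mon,Thu) (Tue,Wed,Thu) (Wed,Mon,Tue) (Wed,Mon,Thu) (Wed,Tue,Thu) (Thu,Mon,Tue) (Thu,Mon,Wed) (Thu,Tue,Wed) — 9.
Spec=Tue: (Mon,Tue,Wed) (Mon,Tue,Thu) (Mon,Wed,Thu) (Wed,Mon,Tue) (Wed,Mon,Thu) (Wed,Tue,Thu) (Thu,Mon,Tue) (Thu,Mon,Wed) (Thu,Tue,Wed) — 9.
Spec=Wed: (Mon,Tue,Wed) (Mon,Tue,Thu) (Mon,Wed,Thu) (Tue,Mon,Wed) (Tue,Mon,Thu) (Tue,Wed,Thu) (Thu,Mon,Tue) (Thu,Mon,Wed) (Thu,Tue,Wed) — 9.
Spec=Thu: (Mon,Tue,Wed) (Mon,Tue,Thu) (Mon,Wed,Thu) (Tue,Mon,Wed) (Tue,Mon,Thu) (Tue,Wed,Thu) (Wed,Mon,Tue) (Wed,Mon,Thu) (Wed,Tue,Thu) — 9.
Summing: 9 + 9 + 9 + 9 = 36.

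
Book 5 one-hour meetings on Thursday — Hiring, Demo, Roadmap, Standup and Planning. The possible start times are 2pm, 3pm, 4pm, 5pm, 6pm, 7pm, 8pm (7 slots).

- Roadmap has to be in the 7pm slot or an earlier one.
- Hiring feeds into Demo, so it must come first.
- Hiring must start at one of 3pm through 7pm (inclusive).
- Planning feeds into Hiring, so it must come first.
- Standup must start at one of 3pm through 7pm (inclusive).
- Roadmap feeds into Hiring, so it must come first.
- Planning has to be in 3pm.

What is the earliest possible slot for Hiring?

4pm

Hiring is available from 3pm; precedence pushes Hiring to at least 4pm; Hiring's own window allows nothing later than 7pm.
Hiring at 4pm is achievable: Planning=3pm, Roadmap=2pm, Standup=3pm, Hiring=4pm, Demo=5pm.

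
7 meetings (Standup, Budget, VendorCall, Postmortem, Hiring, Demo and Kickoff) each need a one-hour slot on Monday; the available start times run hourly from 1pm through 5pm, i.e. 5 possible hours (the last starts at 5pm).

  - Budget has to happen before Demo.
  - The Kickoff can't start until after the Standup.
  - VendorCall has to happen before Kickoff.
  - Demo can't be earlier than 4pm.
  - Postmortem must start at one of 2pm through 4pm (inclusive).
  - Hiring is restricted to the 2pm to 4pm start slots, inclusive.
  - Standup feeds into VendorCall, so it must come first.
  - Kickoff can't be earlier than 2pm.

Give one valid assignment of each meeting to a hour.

Hiring in 2pm, Budget in 1pm, Kickoff in 3pm, Postmortem in 2pm, Standup in 1pm, Demo in 4pm, VendorCall in 2pm

Checking: Standup(1pm) before VendorCall(2pm); Budget(1pm) before Demo(4pm); VendorCall(2pm) before Kickoff(3pm); Standup(1pm) before Kickoff(3pm); Postmortem=2pm in [2pm,4pm]; Hiring=2pm in [2pm,4pm]; Demo=4pm in [4pm,5pm]; Kickoff=3pm in [2pm,5pm].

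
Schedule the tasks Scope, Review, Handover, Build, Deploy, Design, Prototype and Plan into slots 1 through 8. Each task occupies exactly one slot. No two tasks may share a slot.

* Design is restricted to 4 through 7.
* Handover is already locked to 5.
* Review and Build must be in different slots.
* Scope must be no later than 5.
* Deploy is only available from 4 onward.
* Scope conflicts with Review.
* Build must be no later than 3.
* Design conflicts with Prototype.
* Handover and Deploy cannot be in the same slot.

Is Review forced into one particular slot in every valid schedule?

No

Review can be 1 (e.g. Handover=5, Scope=3, Build=2, Design=4, Prototype=7, Review=1, Deploy=6, Plan=8) or 2 (e.g. Deploy in 6; Build in 1; Scope in 3; Design in 4; Prototype in 7; Review in 2; Plan in 8; Handover in 5).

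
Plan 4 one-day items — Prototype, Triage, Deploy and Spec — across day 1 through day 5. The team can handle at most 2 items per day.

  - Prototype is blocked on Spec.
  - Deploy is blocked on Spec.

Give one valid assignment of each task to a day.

Spec=day 1; Deploy=day 2; Prototype=day 2; Triage=day 1

Checking: Spec(day 1) before Prototype(day 2); Spec(day 1) before Deploy(day 2); max 2 per day (cap 2).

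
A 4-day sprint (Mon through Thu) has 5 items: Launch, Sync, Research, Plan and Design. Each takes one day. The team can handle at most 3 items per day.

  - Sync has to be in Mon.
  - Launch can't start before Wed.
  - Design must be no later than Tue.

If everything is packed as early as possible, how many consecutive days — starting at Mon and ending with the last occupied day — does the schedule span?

3 days

With at most 3 per day and 5 tasks, at least 2 days are needed.
Launch can't be placed before Wed — that is day 3 counting from Mon — so the schedule must run through at least 3 days.
3 works (last occupied day: Wed): for example Sync=Mon; Research=Mon; Launch=Wed; Design=Mon; Plan=Tue.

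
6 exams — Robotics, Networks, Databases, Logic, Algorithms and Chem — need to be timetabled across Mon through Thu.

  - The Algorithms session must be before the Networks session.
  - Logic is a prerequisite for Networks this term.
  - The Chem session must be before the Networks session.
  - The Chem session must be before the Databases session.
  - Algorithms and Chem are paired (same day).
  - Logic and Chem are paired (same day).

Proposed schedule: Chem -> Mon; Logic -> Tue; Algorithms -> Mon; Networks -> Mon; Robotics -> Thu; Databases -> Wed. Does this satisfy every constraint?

No. Logic is a prerequisite for Networks this term is not satisfied.

Logic and Chem are paired (same day) — violated.
Logic is a prerequisite for Networks this term — violated.
Algorithms and Chem are paired (same day) — holds.
The Chem session must be before the Networks session — violated.
The Chem session must be before the Databases session — holds.
The Algorithms session must be before the Networks session — violated.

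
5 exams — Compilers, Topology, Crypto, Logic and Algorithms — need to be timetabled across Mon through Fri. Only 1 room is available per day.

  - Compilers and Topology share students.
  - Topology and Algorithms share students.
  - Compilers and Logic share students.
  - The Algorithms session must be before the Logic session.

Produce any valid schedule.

Logic=Tue; Topology=Thu; Algorithms=Mon; Compilers=Wed; Crypto=Fri

Checking: Algorithms(Mon) before Logic(Tue); Topology(Thu) != Algorithms(Mon); Compilers(Wed) != Logic(Tue); Compilers(Wed) != Topology(Thu); max 1 per day (cap 1).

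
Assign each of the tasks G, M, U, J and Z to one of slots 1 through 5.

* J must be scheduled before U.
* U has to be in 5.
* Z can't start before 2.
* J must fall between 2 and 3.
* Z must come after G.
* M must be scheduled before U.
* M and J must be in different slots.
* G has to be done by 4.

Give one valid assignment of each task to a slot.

M=1; U=5; G=1; J=2; Z=2

Checking: G(1) before Z(2); J(2) before U(5); M(1) before U(5); M(1) != J(2); J=2 in [2,3]; G=1 in [1,4]; U=5 in [5,5]; Z=2 in [2,5].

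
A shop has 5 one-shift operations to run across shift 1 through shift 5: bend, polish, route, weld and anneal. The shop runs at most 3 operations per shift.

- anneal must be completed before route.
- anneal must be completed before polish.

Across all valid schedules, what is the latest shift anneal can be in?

Downstream work caps anneal at shift 4.
anneal at shift 4 is achievable: anneal -> shift 4; polish -> shift 5; route -> shift 5; bend -> shift 1; weld -> shift 1.

shift 4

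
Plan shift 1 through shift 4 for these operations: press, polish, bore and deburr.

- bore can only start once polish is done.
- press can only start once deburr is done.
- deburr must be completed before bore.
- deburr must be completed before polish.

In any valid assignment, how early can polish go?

shift 2

Precedence pushes polish to at least shift 2; downstream work caps polish at shift 3.
polish at shift 2 is achievable: polish=shift 2, bore=shift 3, deburr=shift 1, press=shift 2.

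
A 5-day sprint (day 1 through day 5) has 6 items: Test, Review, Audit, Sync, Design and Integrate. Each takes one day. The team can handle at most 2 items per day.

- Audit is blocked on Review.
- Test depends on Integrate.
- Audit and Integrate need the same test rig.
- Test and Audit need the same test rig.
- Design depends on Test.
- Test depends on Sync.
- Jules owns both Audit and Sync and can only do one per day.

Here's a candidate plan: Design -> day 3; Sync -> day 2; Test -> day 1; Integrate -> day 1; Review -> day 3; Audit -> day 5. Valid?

Audit is blocked on Review — holds.
Test depends on Sync — violated.
Test and Audit need the same test rig — holds.
Test depends on Integrate — violated.
Audit and Integrate need the same test rig — holds.
Jules owns both Audit and Sync and can only do one per day — holds.
The team can handle at most 2 items per day — holds.
Design depends on Test — holds.

No. Test depends on Sync is not satisfied.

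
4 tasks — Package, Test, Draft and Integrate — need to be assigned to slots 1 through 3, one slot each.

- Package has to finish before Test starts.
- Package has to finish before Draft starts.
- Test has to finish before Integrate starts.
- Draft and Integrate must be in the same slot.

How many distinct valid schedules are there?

1

Enumerating: Draft -> 3, Test -> 2, Package -> 1, Integrate -> 3.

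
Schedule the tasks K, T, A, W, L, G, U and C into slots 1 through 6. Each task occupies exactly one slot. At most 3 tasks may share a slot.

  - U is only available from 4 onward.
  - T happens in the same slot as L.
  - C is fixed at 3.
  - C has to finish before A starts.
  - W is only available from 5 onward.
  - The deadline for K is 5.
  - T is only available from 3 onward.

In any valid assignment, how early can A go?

Precedence pushes A to at least 4.
A at 4 is achievable: G in 1; C in 3; L in 3; W in 5; K in 1; U in 4; A in 4; T in 3.

4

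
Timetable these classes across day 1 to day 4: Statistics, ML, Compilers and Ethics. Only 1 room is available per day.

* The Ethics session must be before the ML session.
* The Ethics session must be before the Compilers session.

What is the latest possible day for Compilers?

Precedence pushes Compilers to at least day 2.
Compilers at day 4 is achievable: Statistics=day 3, Compilers=day 4, ML=day 2, Ethics=day 1.

day 4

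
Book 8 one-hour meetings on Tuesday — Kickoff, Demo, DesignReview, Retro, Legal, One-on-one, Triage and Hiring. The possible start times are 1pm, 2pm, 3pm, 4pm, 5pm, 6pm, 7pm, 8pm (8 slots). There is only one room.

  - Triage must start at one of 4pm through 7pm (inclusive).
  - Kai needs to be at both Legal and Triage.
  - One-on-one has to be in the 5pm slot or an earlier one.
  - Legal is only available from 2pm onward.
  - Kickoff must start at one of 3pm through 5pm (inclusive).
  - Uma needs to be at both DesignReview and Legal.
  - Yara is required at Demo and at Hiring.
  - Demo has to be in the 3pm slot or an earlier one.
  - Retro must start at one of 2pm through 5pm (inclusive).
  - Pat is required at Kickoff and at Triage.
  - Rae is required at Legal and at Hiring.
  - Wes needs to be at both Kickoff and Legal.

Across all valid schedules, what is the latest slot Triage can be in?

Triage is available from 4pm; Triage's own window allows nothing later than 7pm.
Triage at 7pm is achievable: Retro=2pm, Demo=1pm, Hiring=8pm, DesignReview=6pm, Legal=5pm, One-on-one=4pm, Kickoff=3pm, Triage=7pm.

7pm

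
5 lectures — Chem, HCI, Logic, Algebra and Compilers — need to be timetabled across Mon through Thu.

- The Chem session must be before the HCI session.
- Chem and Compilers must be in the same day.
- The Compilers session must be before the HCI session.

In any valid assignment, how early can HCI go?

Precedence pushes HCI to at least Tue.
HCI at Tue is achievable: Compilers=Mon; Chem=Mon; HCI=Tue; Logic=Mon; Algebra=Mon.

Tue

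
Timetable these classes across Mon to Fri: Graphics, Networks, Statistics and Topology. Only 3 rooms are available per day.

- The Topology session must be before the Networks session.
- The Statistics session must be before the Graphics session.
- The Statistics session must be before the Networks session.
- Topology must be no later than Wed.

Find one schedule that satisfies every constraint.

Graphics -> Tue; Statistics -> Mon; Topology -> Mon; Networks -> Tue

Checking: Statistics(Mon) before Graphics(Tue); Statistics(Mon) before Networks(Tue); Topology(Mon) before Networks(Tue); Topology=Mon in [Mon,Wed]; max 2 per day (cap 3).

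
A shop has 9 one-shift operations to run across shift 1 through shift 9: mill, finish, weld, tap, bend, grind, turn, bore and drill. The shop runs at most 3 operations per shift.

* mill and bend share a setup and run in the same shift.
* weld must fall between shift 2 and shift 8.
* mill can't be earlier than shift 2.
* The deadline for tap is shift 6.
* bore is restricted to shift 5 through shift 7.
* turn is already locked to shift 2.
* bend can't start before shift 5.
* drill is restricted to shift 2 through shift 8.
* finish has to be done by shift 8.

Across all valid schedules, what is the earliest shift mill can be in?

Mill is available from shift 2; mill must be in the same shift as bend, which can't be before shift 5, so mill is at least shift 5.
mill at shift 5 is achievable: finish -> shift 1, grind -> shift 1, drill -> shift 2, tap -> shift 1, weld -> shift 2, bend -> shift 5, turn -> shift 2, bore -> shift 5, mill -> shift 5.

shift 5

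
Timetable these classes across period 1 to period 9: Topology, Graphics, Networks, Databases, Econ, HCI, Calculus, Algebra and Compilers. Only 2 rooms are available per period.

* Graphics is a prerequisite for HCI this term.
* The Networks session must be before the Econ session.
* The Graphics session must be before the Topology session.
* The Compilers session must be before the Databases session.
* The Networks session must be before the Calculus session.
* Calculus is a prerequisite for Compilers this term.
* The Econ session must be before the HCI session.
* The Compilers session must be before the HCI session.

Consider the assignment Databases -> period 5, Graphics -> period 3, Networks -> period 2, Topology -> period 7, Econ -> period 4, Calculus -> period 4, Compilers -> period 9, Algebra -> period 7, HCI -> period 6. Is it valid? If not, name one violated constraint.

The Compilers session must be before the Databases session — violated.
The Compilers session must be before the HCI session — violated.
The Graphics session must be before the Topology session — holds.
The Networks session must be before the Calculus session — holds.
The Networks session must be before the Econ session — holds.
Graphics is a prerequisite for HCI this term — holds.
Calculus is a prerequisite for Compilers this term — holds.
The Econ session must be before the HCI session — holds.
Only 2 rooms are available per period — holds.

Invalid. The Compilers session must be before the Databases session.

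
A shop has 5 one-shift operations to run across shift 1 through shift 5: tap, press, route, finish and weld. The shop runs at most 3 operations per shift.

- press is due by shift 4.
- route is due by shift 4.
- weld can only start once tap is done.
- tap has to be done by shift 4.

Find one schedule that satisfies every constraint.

weld=shift 2, finish=shift 2, tap=shift 1, press=shift 1, route=shift 1

Checking: tap(shift 1) before weld(shift 2); press=shift 1 in [shift 1,shift 4]; tap=shift 1 in [shift 1,shift 4]; route=shift 1 in [shift 1,shift 4]; max 3 per shift (cap 3).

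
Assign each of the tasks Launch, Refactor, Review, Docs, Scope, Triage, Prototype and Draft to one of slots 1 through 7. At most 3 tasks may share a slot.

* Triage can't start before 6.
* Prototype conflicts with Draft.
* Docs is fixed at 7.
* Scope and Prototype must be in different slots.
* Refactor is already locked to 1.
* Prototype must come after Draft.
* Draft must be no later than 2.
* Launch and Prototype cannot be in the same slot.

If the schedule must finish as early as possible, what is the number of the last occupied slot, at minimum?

7

The precedence chain requires at least 2 distinct slots.
With at most 3 per slot and 8 tasks, at least 3 slots are needed.
Docs can't be placed before 7, so the schedule must run through at least slot 7.
7 works (last occupied slot: 7): for example Refactor -> 1, Prototype -> 2, Scope -> 3, Draft -> 1, Docs -> 7, Launch -> 1, Review -> 2, Triage -> 6.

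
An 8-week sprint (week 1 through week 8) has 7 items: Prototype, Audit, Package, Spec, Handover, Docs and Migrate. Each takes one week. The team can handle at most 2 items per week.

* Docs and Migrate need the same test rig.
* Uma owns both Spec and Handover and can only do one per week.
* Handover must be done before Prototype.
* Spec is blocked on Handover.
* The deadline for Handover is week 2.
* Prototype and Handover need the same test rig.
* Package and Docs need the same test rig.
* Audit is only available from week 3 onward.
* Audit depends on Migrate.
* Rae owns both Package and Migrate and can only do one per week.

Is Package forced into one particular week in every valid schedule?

Package can be week 1 (e.g. Docs -> week 4, Handover -> week 1, Spec -> week 3, Migrate -> week 2, Prototype -> week 2, Audit -> week 3, Package -> week 1) or week 2 (e.g. Spec=week 3; Prototype=week 2; Audit=week 3; Docs=week 4; Handover=week 1; Migrate=week 1; Package=week 2).

No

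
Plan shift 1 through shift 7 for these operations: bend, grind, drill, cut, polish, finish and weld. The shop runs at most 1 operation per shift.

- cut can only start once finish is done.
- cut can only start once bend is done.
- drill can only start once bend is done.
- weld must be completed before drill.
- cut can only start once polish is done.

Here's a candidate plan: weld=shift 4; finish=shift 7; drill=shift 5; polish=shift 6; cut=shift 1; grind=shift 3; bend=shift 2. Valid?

No. cut can only start once finish is done is not satisfied.

cut can only start once polish is done — violated.
cut can only start once bend is done — violated.
cut can only start once finish is done — violated.
The shop runs at most 1 operation per shift — holds.
drill can only start once bend is done — holds.
weld must be completed before drill — holds.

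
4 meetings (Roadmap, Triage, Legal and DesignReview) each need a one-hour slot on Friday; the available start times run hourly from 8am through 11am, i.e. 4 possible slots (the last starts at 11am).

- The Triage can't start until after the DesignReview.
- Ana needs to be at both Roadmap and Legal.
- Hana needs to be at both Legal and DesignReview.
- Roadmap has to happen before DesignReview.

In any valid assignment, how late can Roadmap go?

Downstream work caps Roadmap at 9am.
Roadmap at 9am is achievable: Roadmap -> 9am, Triage -> 11am, DesignReview -> 10am, Legal -> 8am.

9am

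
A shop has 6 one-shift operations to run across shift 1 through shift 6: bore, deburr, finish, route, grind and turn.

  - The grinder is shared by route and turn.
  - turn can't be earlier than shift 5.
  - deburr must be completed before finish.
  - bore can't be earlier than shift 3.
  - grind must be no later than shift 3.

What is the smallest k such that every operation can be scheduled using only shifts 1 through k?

The precedence chain requires at least 2 distinct shifts.
turn can't be placed before shift 5, so the schedule must run through at least shift 5.
5 works (last occupied shift: shift 5): for example finish in shift 2, deburr in shift 1, grind in shift 1, route in shift 1, turn in shift 5, bore in shift 3.

5 shifts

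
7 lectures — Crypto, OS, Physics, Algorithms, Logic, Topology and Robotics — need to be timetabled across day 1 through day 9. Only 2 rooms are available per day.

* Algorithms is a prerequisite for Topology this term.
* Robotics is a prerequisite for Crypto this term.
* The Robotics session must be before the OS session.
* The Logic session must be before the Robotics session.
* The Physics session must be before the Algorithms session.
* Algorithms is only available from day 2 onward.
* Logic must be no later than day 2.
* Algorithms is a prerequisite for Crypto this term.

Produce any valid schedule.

Logic -> day 1, Algorithms -> day 2, OS -> day 3, Crypto -> day 3, Robotics -> day 2, Physics -> day 1, Topology -> day 4

Checking: Algorithms(day 2) before Topology(day 4); Physics(day 1) before Algorithms(day 2); Robotics(day 2) before OS(day 3); Logic(day 1) before Robotics(day 2); Algorithms(day 2) before Crypto(day 3); Robotics(day 2) before Crypto(day 3); Algorithms=day 2 in [day 2,day 9]; Logic=day 1 in [day 1,day 2]; max 2 per day (cap 2).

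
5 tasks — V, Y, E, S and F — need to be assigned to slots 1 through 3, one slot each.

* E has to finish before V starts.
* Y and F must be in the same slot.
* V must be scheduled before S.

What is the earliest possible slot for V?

2

Precedence pushes V to at least 2; downstream work caps V at 2.
V at 2 is achievable: Y=1, S=3, V=2, F=1, E=1.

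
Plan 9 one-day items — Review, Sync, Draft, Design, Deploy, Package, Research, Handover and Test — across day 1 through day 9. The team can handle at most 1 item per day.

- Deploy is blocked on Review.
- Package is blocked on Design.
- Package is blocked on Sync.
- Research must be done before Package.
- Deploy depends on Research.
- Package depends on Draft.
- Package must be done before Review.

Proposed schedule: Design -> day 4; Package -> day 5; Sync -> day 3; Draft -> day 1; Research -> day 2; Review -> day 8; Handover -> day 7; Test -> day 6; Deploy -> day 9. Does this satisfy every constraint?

Yes, all constraints hold

Deploy is blocked on Review — holds.
Package is blocked on Design — holds.
Research must be done before Package — holds.
Deploy depends on Research — holds.
Package depends on Draft — holds.
The team can handle at most 1 item per day — holds.
Package must be done before Review — holds.
Package is blocked on Sync — holds.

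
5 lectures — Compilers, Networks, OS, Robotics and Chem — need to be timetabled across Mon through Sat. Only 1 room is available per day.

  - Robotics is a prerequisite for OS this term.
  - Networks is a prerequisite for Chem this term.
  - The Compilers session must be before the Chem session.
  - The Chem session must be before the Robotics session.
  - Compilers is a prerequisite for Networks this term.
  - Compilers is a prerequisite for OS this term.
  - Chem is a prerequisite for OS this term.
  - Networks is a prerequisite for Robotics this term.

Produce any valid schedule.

Networks -> Tue, Chem -> Wed, Robotics -> Thu, Compilers -> Mon, OS -> Fri

Checking: Compilers(Mon) before OS(Fri); Robotics(Thu) before OS(Fri); Networks(Tue) before Chem(Wed); Networks(Tue) before Robotics(Thu); Chem(Wed) before Robotics(Thu); Compilers(Mon) before Chem(Wed); Chem(Wed) before OS(Fri); Compilers(Mon) before Networks(Tue); max 1 per day (cap 1).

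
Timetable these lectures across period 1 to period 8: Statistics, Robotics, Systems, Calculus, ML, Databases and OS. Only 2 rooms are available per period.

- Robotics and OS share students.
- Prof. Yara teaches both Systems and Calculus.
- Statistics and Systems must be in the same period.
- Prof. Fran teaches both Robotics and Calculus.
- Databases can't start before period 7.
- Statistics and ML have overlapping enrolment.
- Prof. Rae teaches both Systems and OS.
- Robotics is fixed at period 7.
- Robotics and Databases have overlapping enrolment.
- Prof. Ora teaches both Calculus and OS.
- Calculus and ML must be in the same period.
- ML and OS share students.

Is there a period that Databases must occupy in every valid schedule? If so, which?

Databases's window is period 7–period 8.
Robotics is fixed at period 7, and Databases can't share a period with Robotics.
So Databases must be period 8.

period 8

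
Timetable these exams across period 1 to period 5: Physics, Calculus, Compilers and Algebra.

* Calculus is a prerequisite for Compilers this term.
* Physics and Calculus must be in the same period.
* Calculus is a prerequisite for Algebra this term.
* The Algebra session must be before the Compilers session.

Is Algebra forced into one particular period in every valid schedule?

No

Algebra can be period 2 (e.g. Physics -> period 1; Compilers -> period 3; Calculus -> period 1; Algebra -> period 2) or period 3 (e.g. Physics=period 1; Compilers=period 4; Algebra=period 3; Calculus=period 1).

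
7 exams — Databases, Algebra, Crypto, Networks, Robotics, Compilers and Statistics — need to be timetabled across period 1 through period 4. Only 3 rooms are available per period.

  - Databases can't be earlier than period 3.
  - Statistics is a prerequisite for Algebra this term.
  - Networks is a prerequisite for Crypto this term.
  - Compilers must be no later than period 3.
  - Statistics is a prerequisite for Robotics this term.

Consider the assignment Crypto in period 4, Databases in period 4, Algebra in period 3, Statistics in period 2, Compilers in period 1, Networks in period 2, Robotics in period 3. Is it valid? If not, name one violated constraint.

Yes, all constraints hold

Networks is a prerequisite for Crypto this term — holds.
Compilers must be no later than period 3 — holds.
Databases can't be earlier than period 3 — holds.
Statistics is a prerequisite for Algebra this term — holds.
Only 3 rooms are available per period — holds.
Statistics is a prerequisite for Robotics this term — holds.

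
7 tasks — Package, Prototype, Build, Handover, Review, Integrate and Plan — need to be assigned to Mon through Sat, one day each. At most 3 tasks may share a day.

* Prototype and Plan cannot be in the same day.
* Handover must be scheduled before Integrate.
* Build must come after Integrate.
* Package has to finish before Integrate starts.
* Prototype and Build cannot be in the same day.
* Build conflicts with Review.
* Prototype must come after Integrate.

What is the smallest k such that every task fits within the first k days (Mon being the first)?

4 days

The precedence chain requires at least 3 distinct days.
With at most 3 per day and 7 tasks, at least 3 days are needed.
Could 3 days be enough, i.e. nothing placed later than Wed? No: Prototype must come after Integrate (at Mon or later) → {Tue, Wed}; Integrate must come before Prototype (at Wed or earlier) → {Mon, Tue}; Build must come after Integrate (at Mon or later) → {Tue, Wed}; Integrate must come after Package (at Mon or later) → {Tue}; Prototype must come after Integrate (at Tue or later) → {Wed}; Build must come after Integrate (at Tue or later) → {Wed}; Build can't share with Prototype (Wed) → nothing is left.
So 3 days is not enough.
4 works (last occupied day: Thu): for example Package in Mon; Build in Thu; Plan in Tue; Handover in Mon; Integrate in Tue; Prototype in Wed; Review in Mon.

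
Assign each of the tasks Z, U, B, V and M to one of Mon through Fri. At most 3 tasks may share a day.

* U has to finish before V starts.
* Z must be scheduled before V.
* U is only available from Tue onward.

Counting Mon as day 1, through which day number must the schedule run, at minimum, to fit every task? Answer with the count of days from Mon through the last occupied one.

The precedence chain requires at least 2 distinct days.
With at most 3 per day and 5 tasks, at least 2 days are needed.
Propagating the time windows through the other constraints, V can't land before Wed — that is day 3 counting from Mon — so the schedule must run through at least 3 days.
3 works (last occupied day: Wed): for example M=Mon, Z=Mon, U=Tue, B=Mon, V=Wed.

3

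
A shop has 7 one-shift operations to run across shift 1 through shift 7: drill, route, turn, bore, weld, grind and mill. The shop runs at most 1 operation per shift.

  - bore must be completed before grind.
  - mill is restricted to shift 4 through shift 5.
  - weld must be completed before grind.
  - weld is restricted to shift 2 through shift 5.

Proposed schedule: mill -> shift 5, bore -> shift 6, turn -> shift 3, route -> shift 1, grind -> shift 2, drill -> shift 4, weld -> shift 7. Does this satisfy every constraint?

No. weld must be completed before grind is not satisfied.

weld must be completed before grind — violated.
The shop runs at most 1 operation per shift — holds.
weld is restricted to shift 2 through shift 5 — violated.
bore must be completed before grind — violated.
mill is restricted to shift 4 through shift 5 — holds.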